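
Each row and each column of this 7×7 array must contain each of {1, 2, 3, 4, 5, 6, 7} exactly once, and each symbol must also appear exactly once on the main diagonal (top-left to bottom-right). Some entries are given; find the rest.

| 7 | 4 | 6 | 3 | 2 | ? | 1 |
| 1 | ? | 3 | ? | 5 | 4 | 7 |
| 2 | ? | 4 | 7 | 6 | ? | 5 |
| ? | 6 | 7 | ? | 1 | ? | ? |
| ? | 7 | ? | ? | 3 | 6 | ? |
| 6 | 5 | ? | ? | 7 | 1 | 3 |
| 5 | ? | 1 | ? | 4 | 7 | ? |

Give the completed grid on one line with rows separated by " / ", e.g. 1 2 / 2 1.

(r1,c6) = 5
(r2,c2) = 2
(r2,c4) = 6
(r3,c6) = 3
(r4,c4) = 5
(r4,c6) = 2
(r4,c7) = 4
(r5,c1) = 4
(r5,c7) = 2
(r6,c3) = 2
(r6,c4) = 4
(r7,c2) = 3
(r7,c4) = 2
(r7,c7) = 6
(r3,c2) = 1
(r4,c1) = 3
(r5,c3) = 5
(r5,c4) = 1

7 4 6 3 2 5 1 / 1 2 3 6 5 4 7 / 2 1 4 7 6 3 5 / 3 6 7 5 1 2 4 / 4 7 5 1 3 6 2 / 6 5 2 4 7 1 3 / 5 3 1 2 4 7 6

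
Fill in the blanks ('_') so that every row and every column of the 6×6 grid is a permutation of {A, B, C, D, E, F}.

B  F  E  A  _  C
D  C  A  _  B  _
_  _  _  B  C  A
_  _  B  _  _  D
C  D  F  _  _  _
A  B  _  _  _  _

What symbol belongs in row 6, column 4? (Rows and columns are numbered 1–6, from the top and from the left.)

D

(r1,c5) = D
(r3,c2) = E
(r3,c3) = D
(r4,c2) = A
(r5,c4) = E
(r5,c5) = A
(r5,c6) = B
(r6,c3) = C
(r2,c4) = F
(r2,c6) = E
(r3,c1) = F
(r4,c1) = E
(r4,c4) = C
(r4,c5) = F
(r6,c4) = D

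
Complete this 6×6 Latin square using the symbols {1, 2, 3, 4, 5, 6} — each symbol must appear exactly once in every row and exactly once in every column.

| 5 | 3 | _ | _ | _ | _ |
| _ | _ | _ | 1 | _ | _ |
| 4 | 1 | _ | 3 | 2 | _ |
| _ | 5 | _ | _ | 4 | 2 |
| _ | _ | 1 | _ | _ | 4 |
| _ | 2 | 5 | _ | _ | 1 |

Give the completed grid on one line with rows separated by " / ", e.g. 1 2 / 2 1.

5 3 4 2 1 6 / 6 4 2 1 5 3 / 4 1 6 3 2 5 / 1 5 3 6 4 2 / 2 6 1 5 3 4 / 3 2 5 4 6 1

(r1,c6): row 1 has {3,5}; column 6 has {1,2,4}, so it must be 6.
(r3,c3): row 3 has {1,2,3,4}; column 3 has {1,5}, so it must be 6.
(r3,c6): row 3 has {1,2,3,4,6}; column 6 has {1,2,4,6}, so it must be 5.
(r4,c3): row 4 has {2,4,5}; column 3 has {1,5,6}, so it must be 3.
(r4,c4): row 4 has {2,3,4,5}; column 4 has {1,3}, so it must be 6.
(r5,c2): row 5 has {1,4}; column 2 has {1,2,3,5}, so it must be 6.
(r6,c4): row 6 has {1,2,5}; column 4 has {1,3,6}, so it must be 4.
(r1,c4): row 1 has {3,5,6}; column 4 has {1,3,4,6}, so it must be 2.
(r1,c5): row 1 has {2,3,5,6}; column 5 has {2,4}, so it must be 1.
(r2,c2): row 2 has {1}; column 2 has {1,2,3,5,6}, so it must be 4.
(r2,c3): row 2 has {1,4}; column 3 has {1,3,5,6}, so it must be 2.
(r2,c6): row 2 has {1,2,4}; column 6 has {1,2,4,5,6}, so it must be 3.
(r4,c1): row 4 has {2,3,4,5,6}; column 1 has {4,5}, so it must be 1.
(r5,c4): row 5 has {1,4,6}; column 4 has {1,2,3,4,6}, so it must be 5.
(r5,c5): row 5 has {1,4,5,6}; column 5 has {1,2,4}, so it must be 3.
(r6,c5): row 6 has {1,2,4,5}; column 5 has {1,2,3,4}, so it must be 6.
(r1,c3): row 1 has {1,2,3,5,6}; column 3 has {1,2,3,5,6}, so it must be 4.
(r2,c1): row 2 has {1,2,3,4}; column 1 has {1,4,5}, so it must be 6.
(r2,c5): row 2 has {1,2,3,4,6}; column 5 has {1,2,3,4,6}, so it must be 5.
(r5,c1): row 5 has {1,3,4,5,6}; column 1 has {1,4,5,6}, so it must be 2.
(r6,c1): row 6 has {1,2,4,5,6}; column 1 has {1,2,4,5,6}, so it must be 3.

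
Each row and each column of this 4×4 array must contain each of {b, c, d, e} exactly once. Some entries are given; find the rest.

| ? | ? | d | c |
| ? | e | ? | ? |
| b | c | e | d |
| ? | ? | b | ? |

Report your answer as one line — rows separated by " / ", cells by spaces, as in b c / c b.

(r1,c1): row 1 has {c,d}; column 1 has {b}, so it must be e.
(r1,c2): row 1 has {c,d,e}; column 2 has {c,e}, so it must be b.
(r2,c3): row 2 has {e}; column 3 has {b,d,e}, so it must be c.
(r2,c4): row 2 has {c,e}; column 4 has {c,d}, so it must be b.
(r4,c2): row 4 has {b}; column 2 has {b,c,e}, so it must be d.
(r4,c4): row 4 has {b,d}; column 4 has {b,c,d}, so it must be e.
(r2,c1): row 2 has {b,c,e}; column 1 has {b,e}, so it must be d.
(r4,c1): row 4 has {b,d,e}; column 1 has {b,d,e}, so it must be c.

e b d c / d e c b / b c e d / c d b e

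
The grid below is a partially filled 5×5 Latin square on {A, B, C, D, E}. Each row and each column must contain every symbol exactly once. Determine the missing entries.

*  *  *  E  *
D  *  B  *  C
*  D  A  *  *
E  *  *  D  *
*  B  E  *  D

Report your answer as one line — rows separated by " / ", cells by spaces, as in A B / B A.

B C D E A / D E B A C / C D A B E / E A C D B / A B E C D

(r2,c4) = A
(r4,c3) = C
(r5,c4) = C
(r1,c3) = D
(r2,c2) = E
(r3,c4) = B
(r3,c5) = E
(r4,c2) = A
(r4,c5) = B
(r5,c1) = A
(r1,c2) = C
(r1,c5) = A
(r3,c1) = C
(r1,c1) = B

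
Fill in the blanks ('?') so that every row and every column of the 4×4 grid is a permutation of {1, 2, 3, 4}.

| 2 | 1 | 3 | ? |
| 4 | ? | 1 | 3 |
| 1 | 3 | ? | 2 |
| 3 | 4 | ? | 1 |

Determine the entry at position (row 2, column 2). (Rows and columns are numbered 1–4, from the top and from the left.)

2

(r1,c4) = 4
(r2,c2) = 2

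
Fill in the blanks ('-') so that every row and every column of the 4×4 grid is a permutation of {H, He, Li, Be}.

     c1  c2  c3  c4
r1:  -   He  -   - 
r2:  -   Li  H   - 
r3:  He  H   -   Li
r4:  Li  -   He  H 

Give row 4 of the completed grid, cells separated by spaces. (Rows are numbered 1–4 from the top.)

Li Be He H

(r1,c4) = Be
(r2,c1) = Be
(r2,c4) = He
(r3,c3) = Be
(r4,c2) = Be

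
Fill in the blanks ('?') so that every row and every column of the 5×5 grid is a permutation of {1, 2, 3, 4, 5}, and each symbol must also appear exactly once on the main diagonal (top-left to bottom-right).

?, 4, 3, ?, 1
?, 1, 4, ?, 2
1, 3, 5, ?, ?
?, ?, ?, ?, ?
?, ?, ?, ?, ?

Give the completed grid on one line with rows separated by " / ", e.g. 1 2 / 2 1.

2 4 3 5 1 / 5 1 4 3 2 / 1 3 5 2 4 / 3 2 1 4 5 / 4 5 2 1 3

(r1,c1) = 2
(r1,c4) = 5
(r2,c4) = 3
(r3,c5) = 4
(r4,c4) = 4
(r5,c5) = 3
(r2,c1) = 5
(r3,c4) = 2
(r4,c1) = 3
(r4,c5) = 5
(r5,c1) = 4
(r5,c4) = 1
(r4,c2) = 2
(r4,c3) = 1
(r5,c2) = 5
(r5,c3) = 2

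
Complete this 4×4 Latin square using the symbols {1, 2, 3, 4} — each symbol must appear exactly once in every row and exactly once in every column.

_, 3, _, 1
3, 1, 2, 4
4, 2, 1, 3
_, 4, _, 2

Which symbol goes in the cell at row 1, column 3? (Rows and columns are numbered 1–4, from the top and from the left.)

4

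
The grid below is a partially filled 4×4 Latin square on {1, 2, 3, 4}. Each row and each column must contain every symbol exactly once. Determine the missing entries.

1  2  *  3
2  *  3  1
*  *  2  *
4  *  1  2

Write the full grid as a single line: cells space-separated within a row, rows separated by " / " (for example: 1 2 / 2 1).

row 1 has {1,2,3}; column 3 has {1,2,3} — only 4 is left for (r1,c3).
row 2 has {1,2,3}; column 2 has {2} — only 4 is left for (r2,c2).
row 3 has {2}; column 1 has {1,2,4} — only 3 is left for (r3,c1).
row 3 has {2,3}; column 2 has {2,4} — only 1 is left for (r3,c2).
row 3 has {1,2,3}; column 4 has {1,2,3} — only 4 is left for (r3,c4).
row 4 has {1,2,4}; column 2 has {1,2,4} — only 3 is left for (r4,c2).

1 2 4 3 / 2 4 3 1 / 3 1 2 4 / 4 3 1 2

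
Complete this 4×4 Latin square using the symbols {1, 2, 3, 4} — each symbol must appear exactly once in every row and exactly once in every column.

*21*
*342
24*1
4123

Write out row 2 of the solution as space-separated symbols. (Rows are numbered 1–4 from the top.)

1 3 4 2

row 1 has {1,2}; column 1 has {2,4} — only 3 is left for (r1,c1).
row 1 has {1,2,3}; column 4 has {1,2,3} — only 4 is left for (r1,c4).
row 2 has {2,3,4}; column 1 has {2,3,4} — only 1 is left for (r2,c1).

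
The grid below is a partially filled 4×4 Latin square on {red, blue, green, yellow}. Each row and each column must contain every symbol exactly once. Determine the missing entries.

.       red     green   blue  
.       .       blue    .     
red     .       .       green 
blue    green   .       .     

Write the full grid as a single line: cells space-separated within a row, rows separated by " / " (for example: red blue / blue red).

yellow red green blue / green yellow blue red / red blue yellow green / blue green red yellow

(r1,c1) = yellow
(r2,c1) = green
(r2,c2) = yellow
(r2,c4) = red
(r3,c2) = blue
(r3,c3) = yellow
(r4,c3) = red
(r4,c4) = yellow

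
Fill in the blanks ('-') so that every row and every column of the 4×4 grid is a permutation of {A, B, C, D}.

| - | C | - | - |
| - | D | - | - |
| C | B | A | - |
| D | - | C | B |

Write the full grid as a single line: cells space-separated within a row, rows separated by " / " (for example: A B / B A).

B C D A / A D B C / C B A D / D A C B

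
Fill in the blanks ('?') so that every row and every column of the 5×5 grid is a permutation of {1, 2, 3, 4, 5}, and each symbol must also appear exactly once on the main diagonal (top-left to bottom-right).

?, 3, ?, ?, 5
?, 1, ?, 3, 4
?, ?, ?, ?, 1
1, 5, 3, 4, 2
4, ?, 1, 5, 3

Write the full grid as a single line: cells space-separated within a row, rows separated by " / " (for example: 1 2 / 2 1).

2 3 4 1 5 / 5 1 2 3 4 / 3 4 5 2 1 / 1 5 3 4 2 / 4 2 1 5 3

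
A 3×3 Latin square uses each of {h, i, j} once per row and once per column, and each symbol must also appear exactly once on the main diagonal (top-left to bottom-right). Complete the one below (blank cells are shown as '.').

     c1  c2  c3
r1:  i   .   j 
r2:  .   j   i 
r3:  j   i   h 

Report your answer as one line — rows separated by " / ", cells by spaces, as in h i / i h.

i h j / h j i / j i h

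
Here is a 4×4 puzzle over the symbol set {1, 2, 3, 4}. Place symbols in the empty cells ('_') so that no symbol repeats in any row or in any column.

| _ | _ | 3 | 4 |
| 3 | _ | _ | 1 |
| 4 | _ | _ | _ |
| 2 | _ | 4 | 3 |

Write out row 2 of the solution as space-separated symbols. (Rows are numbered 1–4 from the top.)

At row 1, column 1: row 1 has {3,4}; column 1 has {2,3,4}; that leaves 1.
At row 1, column 2: row 1 has {1,3,4}; column 2 is empty so far; that leaves 2.
At row 2, column 2: row 2 has {1,3}; column 2 has {2}; that leaves 4.
At row 2, column 3: row 2 has {1,3,4}; column 3 has {3,4}; that leaves 2.

3 4 2 1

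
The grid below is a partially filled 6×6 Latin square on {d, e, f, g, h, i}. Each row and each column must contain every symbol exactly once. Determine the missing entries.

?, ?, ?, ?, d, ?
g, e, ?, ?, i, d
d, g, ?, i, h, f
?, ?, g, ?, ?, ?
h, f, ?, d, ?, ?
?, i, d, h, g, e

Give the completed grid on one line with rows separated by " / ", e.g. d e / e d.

e h f g d i / g e h f i d / d g e i h f / i d g e f h / h f i d e g / f i d h g e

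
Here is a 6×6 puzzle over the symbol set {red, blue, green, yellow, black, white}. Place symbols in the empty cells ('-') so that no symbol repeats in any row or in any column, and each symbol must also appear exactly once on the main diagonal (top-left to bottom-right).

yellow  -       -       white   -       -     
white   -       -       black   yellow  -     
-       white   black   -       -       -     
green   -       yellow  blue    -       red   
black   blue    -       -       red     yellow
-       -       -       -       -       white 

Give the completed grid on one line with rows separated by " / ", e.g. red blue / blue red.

yellow red blue white green black / white green red black yellow blue / red white black yellow blue green / green black yellow blue white red / black blue white green red yellow / blue yellow green red black white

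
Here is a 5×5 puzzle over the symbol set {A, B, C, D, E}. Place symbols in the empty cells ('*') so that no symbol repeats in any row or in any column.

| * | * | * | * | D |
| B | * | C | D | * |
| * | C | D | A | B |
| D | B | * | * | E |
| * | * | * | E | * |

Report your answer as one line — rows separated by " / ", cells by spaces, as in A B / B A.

row 2 has {B,C,D}; column 5 has {B,D,E} — only A is left for (r2,c5).
row 3 has {A,B,C,D}; column 1 has {B,D} — only E is left for (r3,c1).
row 4 has {B,D,E}; column 3 has {C,D} — only A is left for (r4,c3).
row 4 has {A,B,D,E}; column 4 has {A,D,E} — only C is left for (r4,c4).
row 5 has {E}; column 3 has {A,C,D} — only B is left for (r5,c3).
row 5 has {B,E}; column 5 has {A,B,D,E} — only C is left for (r5,c5).
row 1 has {D}; column 3 has {A,B,C,D} — only E is left for (r1,c3).
row 1 has {D,E}; column 4 has {A,C,D,E} — only B is left for (r1,c4).
row 2 has {A,B,C,D}; column 2 has {B,C} — only E is left for (r2,c2).
row 5 has {B,C,E}; column 1 has {B,D,E} — only A is left for (r5,c1).
row 5 has {A,B,C,E}; column 2 has {B,C,E} — only D is left for (r5,c2).
row 1 has {B,D,E}; column 1 has {A,B,D,E} — only C is left for (r1,c1).
row 1 has {B,C,D,E}; column 2 has {B,C,D,E} — only A is left for (r1,c2).

C A E B D / B E C D A / E C D A B / D B A C E / A D B E C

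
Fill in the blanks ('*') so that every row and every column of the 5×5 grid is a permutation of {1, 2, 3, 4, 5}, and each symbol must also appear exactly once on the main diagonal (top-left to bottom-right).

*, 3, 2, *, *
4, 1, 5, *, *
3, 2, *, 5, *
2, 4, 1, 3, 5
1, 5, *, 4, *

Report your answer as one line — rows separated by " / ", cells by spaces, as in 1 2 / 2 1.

5 3 2 1 4 / 4 1 5 2 3 / 3 2 4 5 1 / 2 4 1 3 5 / 1 5 3 4 2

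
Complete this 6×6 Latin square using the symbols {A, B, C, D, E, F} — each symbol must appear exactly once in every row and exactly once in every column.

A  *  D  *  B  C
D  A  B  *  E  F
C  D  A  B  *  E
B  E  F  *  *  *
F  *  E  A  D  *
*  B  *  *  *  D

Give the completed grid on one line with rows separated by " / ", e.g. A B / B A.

A F D E B C / D A B C E F / C D A B F E / B E F D C A / F C E A D B / E B C F A D

(r1,c2) = F
(r1,c4) = E
(r2,c4) = C
(r3,c5) = F
(r4,c4) = D
(r4,c6) = A
(r5,c2) = C
(r5,c6) = B
(r6,c1) = E
(r6,c3) = C
(r6,c4) = F
(r6,c5) = A
(r4,c5) = C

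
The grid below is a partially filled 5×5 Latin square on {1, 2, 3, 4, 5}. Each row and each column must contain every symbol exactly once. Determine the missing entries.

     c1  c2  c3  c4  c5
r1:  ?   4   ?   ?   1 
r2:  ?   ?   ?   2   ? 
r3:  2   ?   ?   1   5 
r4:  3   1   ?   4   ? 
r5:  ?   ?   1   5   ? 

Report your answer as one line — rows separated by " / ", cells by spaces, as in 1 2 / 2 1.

(r1,c1) = 5
(r1,c4) = 3
(r3,c2) = 3
(r3,c3) = 4
(r4,c5) = 2
(r5,c1) = 4
(r5,c2) = 2
(r5,c5) = 3
(r1,c3) = 2
(r2,c1) = 1
(r2,c2) = 5
(r2,c3) = 3
(r2,c5) = 4
(r4,c3) = 5

5 4 2 3 1 / 1 5 3 2 4 / 2 3 4 1 5 / 3 1 5 4 2 / 4 2 1 5 3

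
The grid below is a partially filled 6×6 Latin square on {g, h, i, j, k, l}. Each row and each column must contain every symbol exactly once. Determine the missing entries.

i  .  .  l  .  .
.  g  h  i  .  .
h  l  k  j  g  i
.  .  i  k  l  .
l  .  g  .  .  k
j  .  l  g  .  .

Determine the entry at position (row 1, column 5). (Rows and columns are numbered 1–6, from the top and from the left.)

h

At row 1, column 3: row 1 has {i,l}; column 3 has {g,h,i,k,l}; that leaves j.
At row 2, column 1: row 2 has {g,h,i}; column 1 has {h,i,j,l}; that leaves k.
At row 2, column 5: row 2 has {g,h,i,k}; column 5 has {g,l}; that leaves j.
At row 2, column 6: row 2 has {g,h,i,j,k}; column 6 has {i,k}; that leaves l.
At row 4, column 1: row 4 has {i,k,l}; column 1 has {h,i,j,k,l}; that leaves g.
At row 5, column 4: row 5 has {g,k,l}; column 4 has {g,i,j,k,l}; that leaves h.
At row 5, column 5: row 5 has {g,h,k,l}; column 5 has {g,j,l}; that leaves i.
At row 6, column 6: row 6 has {g,j,l}; column 6 has {i,k,l}; that leaves h.
At row 1, column 6: row 1 has {i,j,l}; column 6 has {h,i,k,l}; that leaves g.
At row 4, column 6: row 4 has {g,i,k,l}; column 6 has {g,h,i,k,l}; that leaves j.
At row 5, column 2: row 5 has {g,h,i,k,l}; column 2 has {g,l}; that leaves j.
At row 6, column 5: row 6 has {g,h,j,l}; column 5 has {g,i,j,l}; that leaves k.
At row 1, column 5: row 1 has {g,i,j,l}; column 5 has {g,i,j,k,l}; that leaves h.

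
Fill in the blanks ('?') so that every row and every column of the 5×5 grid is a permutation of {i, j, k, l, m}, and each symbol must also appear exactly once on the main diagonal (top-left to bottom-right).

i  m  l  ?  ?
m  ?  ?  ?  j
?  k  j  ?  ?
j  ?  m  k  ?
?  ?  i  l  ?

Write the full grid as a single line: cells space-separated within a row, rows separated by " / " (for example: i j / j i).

i m l j k / m l k i j / l k j m i / j i m k l / k j i l m

(r1,c4): row 1 has {i,l,m}; column 4 has {k,l}, so it must be j.
(r1,c5): row 1 has {i,j,l,m}; column 5 has {j}, so it must be k.
(r2,c2): row 2 has {j,m}; column 2 has {k,m}; the diagonal has {i,j,k}, so it must be l.
(r2,c3): row 2 has {j,l,m}; column 3 has {i,j,l,m}, so it must be k.
(r2,c4): row 2 has {j,k,l,m}; column 4 has {j,k,l}, so it must be i.
(r3,c1): row 3 has {j,k}; column 1 has {i,j,m}, so it must be l.
(r3,c4): row 3 has {j,k,l}; column 4 has {i,j,k,l}, so it must be m.
(r3,c5): row 3 has {j,k,l,m}; column 5 has {j,k}, so it must be i.
(r4,c2): row 4 has {j,k,m}; column 2 has {k,l,m}, so it must be i.
(r4,c5): row 4 has {i,j,k,m}; column 5 has {i,j,k}, so it must be l.
(r5,c1): row 5 has {i,l}; column 1 has {i,j,l,m}, so it must be k.
(r5,c2): row 5 has {i,k,l}; column 2 has {i,k,l,m}, so it must be j.
(r5,c5): row 5 has {i,j,k,l}; column 5 has {i,j,k,l}; the diagonal has {i,j,k,l}, so it must be m.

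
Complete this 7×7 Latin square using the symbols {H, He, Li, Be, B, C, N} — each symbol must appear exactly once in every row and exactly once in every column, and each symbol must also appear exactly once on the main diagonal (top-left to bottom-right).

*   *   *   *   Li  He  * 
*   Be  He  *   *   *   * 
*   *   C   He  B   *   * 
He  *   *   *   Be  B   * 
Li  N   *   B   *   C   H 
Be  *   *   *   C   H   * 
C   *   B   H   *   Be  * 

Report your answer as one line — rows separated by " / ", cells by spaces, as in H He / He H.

B C H Be Li He N / N Be He C H Li B / H Li C He B N Be / He H Li N Be B C / Li N Be B He C H / Be B N Li C H He / C He B H N Be Li

(r5,c3): row 5 has {H,Li,B,C,N}; column 3 has {He,B,C}, so it must be Be.
(r5,c5): row 5 has {H,Li,Be,B,C,N}; column 5 has {Li,Be,B,C}; the diagonal has {H,Be,C}, so it must be He.
(r7,c5): row 7 has {H,Be,B,C}; column 5 has {He,Li,Be,B,C}, so it must be N.
(r7,c7): row 7 has {H,Be,B,C,N}; column 7 has {H}; the diagonal has {H,He,Be,C}, so it must be Li.
(r2,c5): row 2 has {He,Be}; column 5 has {He,Li,Be,B,C,N}, so it must be H.
(r4,c4): row 4 has {He,Be,B}; column 4 has {H,He,B}; the diagonal has {H,He,Li,Be,C}, so it must be N.
(r4,c7): row 4 has {He,Be,B,N}; column 7 has {H,Li}, so it must be C.
(r6,c4): row 6 has {H,Be,C}; column 4 has {H,He,B,N}, so it must be Li.
(r7,c2): row 7 has {H,Li,Be,B,C,N}; column 2 has {Be,N}, so it must be He.
(r1,c1): row 1 has {He,Li}; column 1 has {He,Li,Be,C}; the diagonal has {H,He,Li,Be,C,N}, so it must be B.
(r2,c1): row 2 has {H,He,Be}; column 1 has {He,Li,Be,B,C}, so it must be N.
(r2,c4): row 2 has {H,He,Be,N}; column 4 has {H,He,Li,B,N}, so it must be C.
(r2,c6): row 2 has {H,He,Be,C,N}; column 6 has {H,He,Be,B,C}, so it must be Li.
(r2,c7): row 2 has {H,He,Li,Be,C,N}; column 7 has {H,Li,C}, so it must be B.
(r3,c1): row 3 has {He,B,C}; column 1 has {He,Li,Be,B,C,N}, so it must be H.
(r3,c2): row 3 has {H,He,B,C}; column 2 has {He,Be,N}, so it must be Li.
(r3,c6): row 3 has {H,He,Li,B,C}; column 6 has {H,He,Li,Be,B,C}, so it must be N.
(r3,c7): row 3 has {H,He,Li,B,C,N}; column 7 has {H,Li,B,C}, so it must be Be.
(r4,c2): row 4 has {He,Be,B,C,N}; column 2 has {He,Li,Be,N}, so it must be H.
(r4,c3): row 4 has {H,He,Be,B,C,N}; column 3 has {He,Be,B,C}, so it must be Li.
(r6,c2): row 6 has {H,Li,Be,C}; column 2 has {H,He,Li,Be,N}, so it must be B.
(r6,c3): row 6 has {H,Li,Be,B,C}; column 3 has {He,Li,Be,B,C}, so it must be N.
(r6,c7): row 6 has {H,Li,Be,B,C,N}; column 7 has {H,Li,Be,B,C}, so it must be He.
(r1,c2): row 1 has {He,Li,B}; column 2 has {H,He,Li,Be,B,N}, so it must be C.
(r1,c3): row 1 has {He,Li,B,C}; column 3 has {He,Li,Be,B,C,N}, so it must be H.
(r1,c4): row 1 has {H,He,Li,B,C}; column 4 has {H,He,Li,B,C,N}, so it must be Be.
(r1,c7): row 1 has {H,He,Li,Be,B,C}; column 7 has {H,He,Li,Be,B,C}, so it must be N.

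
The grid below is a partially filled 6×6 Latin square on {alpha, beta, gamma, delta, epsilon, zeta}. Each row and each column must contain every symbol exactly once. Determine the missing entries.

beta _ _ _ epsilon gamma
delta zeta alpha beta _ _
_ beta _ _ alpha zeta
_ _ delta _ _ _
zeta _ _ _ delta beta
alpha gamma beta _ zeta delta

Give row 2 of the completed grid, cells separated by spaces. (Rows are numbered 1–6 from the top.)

delta zeta alpha beta gamma epsilon

(r1,c3) = zeta
(r2,c5) = gamma
(r2,c6) = epsilon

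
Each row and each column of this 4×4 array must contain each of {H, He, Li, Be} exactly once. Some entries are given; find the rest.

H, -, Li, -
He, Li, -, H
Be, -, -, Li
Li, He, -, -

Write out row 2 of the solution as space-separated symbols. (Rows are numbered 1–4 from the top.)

He Li Be H

(r1,c2) = Be
(r1,c4) = He
(r2,c3) = Be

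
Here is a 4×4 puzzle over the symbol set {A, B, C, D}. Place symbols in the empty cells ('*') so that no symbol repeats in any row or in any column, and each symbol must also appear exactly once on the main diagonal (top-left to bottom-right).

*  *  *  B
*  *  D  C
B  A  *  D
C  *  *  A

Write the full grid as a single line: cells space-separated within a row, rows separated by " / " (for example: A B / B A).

D C A B / A B D C / B A C D / C D B A

(r1,c1) = D
(r1,c2) = C
(r1,c3) = A
(r2,c1) = A
(r2,c2) = B
(r3,c3) = C
(r4,c2) = D
(r4,c3) = B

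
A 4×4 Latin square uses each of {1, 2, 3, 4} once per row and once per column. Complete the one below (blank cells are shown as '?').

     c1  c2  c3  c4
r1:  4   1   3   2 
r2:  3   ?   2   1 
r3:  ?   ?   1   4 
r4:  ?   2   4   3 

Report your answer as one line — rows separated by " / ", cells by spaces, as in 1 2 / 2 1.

4 1 3 2 / 3 4 2 1 / 2 3 1 4 / 1 2 4 3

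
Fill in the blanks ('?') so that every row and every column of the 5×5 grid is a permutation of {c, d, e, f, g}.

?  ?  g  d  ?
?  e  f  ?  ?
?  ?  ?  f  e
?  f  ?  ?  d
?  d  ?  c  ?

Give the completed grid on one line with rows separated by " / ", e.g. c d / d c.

e c g d f / d e f g c / c g d f e / g f c e d / f d e c g

row 1 has {d,g}; column 2 has {d,e,f} — only c is left for (r1,c2).
row 1 has {c,d,g}; column 5 has {d,e} — only f is left for (r1,c5).
row 2 has {e,f}; column 4 has {c,d,f} — only g is left for (r2,c4).
row 2 has {e,f,g}; column 5 has {d,e,f} — only c is left for (r2,c5).
row 3 has {e,f}; column 2 has {c,d,e,f} — only g is left for (r3,c2).
row 4 has {d,f}; column 4 has {c,d,f,g} — only e is left for (r4,c4).
row 5 has {c,d}; column 3 has {f,g} — only e is left for (r5,c3).
row 5 has {c,d,e}; column 5 has {c,d,e,f} — only g is left for (r5,c5).
row 1 has {c,d,f,g}; column 1 is empty so far — only e is left for (r1,c1).
row 2 has {c,e,f,g}; column 1 has {e} — only d is left for (r2,c1).
row 3 has {e,f,g}; column 1 has {d,e} — only c is left for (r3,c1).
row 3 has {c,e,f,g}; column 3 has {e,f,g} — only d is left for (r3,c3).
row 4 has {d,e,f}; column 1 has {c,d,e} — only g is left for (r4,c1).
row 4 has {d,e,f,g}; column 3 has {d,e,f,g} — only c is left for (r4,c3).
row 5 has {c,d,e,g}; column 1 has {c,d,e,g} — only f is left for (r5,c1).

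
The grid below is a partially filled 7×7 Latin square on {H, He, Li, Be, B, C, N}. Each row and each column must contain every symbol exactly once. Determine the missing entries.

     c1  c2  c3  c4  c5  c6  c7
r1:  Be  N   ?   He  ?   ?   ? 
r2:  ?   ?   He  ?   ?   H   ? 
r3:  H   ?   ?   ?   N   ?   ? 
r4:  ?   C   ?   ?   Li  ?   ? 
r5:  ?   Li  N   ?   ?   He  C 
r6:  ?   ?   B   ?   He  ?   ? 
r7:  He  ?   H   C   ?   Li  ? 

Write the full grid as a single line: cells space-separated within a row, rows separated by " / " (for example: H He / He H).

Cell (r4,c3): row 4 has {Li,C}; column 3 has {H,He,B,N} → Be.
Cell (r5,c1): row 5 has {He,Li,C,N}; column 1 has {H,He,Be} → B.
Cell (r4,c1): row 4 has {Li,Be,C}; column 1 has {H,He,Be,B} → N.
Cell (r4,c6): row 4 has {Li,Be,C,N}; column 6 has {H,He,Li} → B.
Cell (r1,c6): row 1 has {He,Be,N}; column 6 has {H,He,Li,B} → C.
Cell (r3,c6): row 3 has {H,N}; column 6 has {H,He,Li,B,C} → Be.
Cell (r4,c4): row 4 has {Li,Be,B,C,N}; column 4 has {He,C} → H.
Cell (r4,c7): row 4 has {H,Li,Be,B,C,N}; column 7 has {C} → He.
Cell (r5,c4): row 5 has {He,Li,B,C,N}; column 4 has {H,He,C} → Be.
Cell (r5,c5): row 5 has {He,Li,Be,B,C,N}; column 5 has {He,Li,N} → H.
Cell (r6,c6): row 6 has {He,B}; column 6 has {H,He,Li,Be,B,C} → N.
Cell (r1,c3): row 1 has {He,Be,C,N}; column 3 has {H,He,Be,B,N} → Li.
Cell (r1,c5): row 1 has {He,Li,Be,C,N}; column 5 has {H,He,Li,N} → B.
Cell (r1,c7): row 1 has {He,Li,Be,B,C,N}; column 7 has {He,C} → H.
Cell (r3,c3): row 3 has {H,Be,N}; column 3 has {H,He,Li,Be,B,N} → C.
Cell (r6,c4): row 6 has {He,B,N}; column 4 has {H,He,Be,C} → Li.
Cell (r6,c7): row 6 has {He,Li,B,N}; column 7 has {H,He,C} → Be.
Cell (r7,c5): row 7 has {H,He,Li,C}; column 5 has {H,He,Li,B,N} → Be.
Cell (r2,c5): row 2 has {H,He}; column 5 has {H,He,Li,Be,B,N} → C.
Cell (r3,c4): row 3 has {H,Be,C,N}; column 4 has {H,He,Li,Be,C} → B.
Cell (r3,c7): row 3 has {H,Be,B,C,N}; column 7 has {H,He,Be,C} → Li.
Cell (r6,c1): row 6 has {He,Li,Be,B,N}; column 1 has {H,He,Be,B,N} → C.
Cell (r6,c2): row 6 has {He,Li,Be,B,C,N}; column 2 has {Li,C,N} → H.
Cell (r7,c2): row 7 has {H,He,Li,Be,C}; column 2 has {H,Li,C,N} → B.
Cell (r7,c7): row 7 has {H,He,Li,Be,B,C}; column 7 has {H,He,Li,Be,C} → N.
Cell (r2,c1): row 2 has {H,He,C}; column 1 has {H,He,Be,B,C,N} → Li.
Cell (r2,c2): row 2 has {H,He,Li,C}; column 2 has {H,Li,B,C,N} → Be.
Cell (r2,c4): row 2 has {H,He,Li,Be,C}; column 4 has {H,He,Li,Be,B,C} → N.
Cell (r2,c7): row 2 has {H,He,Li,Be,C,N}; column 7 has {H,He,Li,Be,C,N} → B.
Cell (r3,c2): row 3 has {H,Li,Be,B,C,N}; column 2 has {H,Li,Be,B,C,N} → He.

Be N Li He B C H / Li Be He N C H B / H He C B N Be Li / N C Be H Li B He / B Li N Be H He C / C H B Li He N Be / He B H C Be Li N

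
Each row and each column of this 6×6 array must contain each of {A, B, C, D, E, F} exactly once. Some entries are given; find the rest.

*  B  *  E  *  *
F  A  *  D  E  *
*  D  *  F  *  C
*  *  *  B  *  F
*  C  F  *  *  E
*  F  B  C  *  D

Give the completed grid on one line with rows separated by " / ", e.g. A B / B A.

(r1,c6) = A
(r2,c3) = C
(r2,c6) = B
(r4,c2) = E
(r5,c4) = A
(r6,c5) = A
(r1,c3) = D
(r3,c5) = B
(r4,c3) = A
(r5,c5) = D
(r6,c1) = E
(r1,c1) = C
(r1,c5) = F
(r3,c1) = A
(r3,c3) = E
(r4,c1) = D
(r4,c5) = C
(r5,c1) = B

C B D E F A / F A C D E B / A D E F B C / D E A B C F / B C F A D E / E F B C A D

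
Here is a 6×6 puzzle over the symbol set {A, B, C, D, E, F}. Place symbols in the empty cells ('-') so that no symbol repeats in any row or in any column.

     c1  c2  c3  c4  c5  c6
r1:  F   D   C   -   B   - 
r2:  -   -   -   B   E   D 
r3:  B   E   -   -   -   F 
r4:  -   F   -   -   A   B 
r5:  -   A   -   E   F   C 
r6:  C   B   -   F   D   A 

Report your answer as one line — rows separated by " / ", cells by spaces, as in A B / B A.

(r1,c4) = A
(r1,c6) = E
(r2,c1) = A
(r2,c2) = C
(r2,c3) = F
(r3,c5) = C
(r5,c1) = D
(r5,c3) = B
(r6,c3) = E
(r3,c4) = D
(r4,c1) = E
(r4,c3) = D
(r4,c4) = C
(r3,c3) = A

F D C A B E / A C F B E D / B E A D C F / E F D C A B / D A B E F C / C B E F D A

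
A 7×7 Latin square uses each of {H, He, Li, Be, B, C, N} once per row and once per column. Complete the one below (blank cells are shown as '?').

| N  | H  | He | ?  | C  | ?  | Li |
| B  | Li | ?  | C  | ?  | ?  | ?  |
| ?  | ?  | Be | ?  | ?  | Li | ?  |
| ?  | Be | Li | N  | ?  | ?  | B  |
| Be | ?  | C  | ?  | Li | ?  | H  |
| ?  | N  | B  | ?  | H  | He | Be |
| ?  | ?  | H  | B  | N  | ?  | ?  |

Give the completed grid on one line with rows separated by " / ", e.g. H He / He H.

N H He Be C B Li / B Li N C Be H He / He C Be H B Li N / H Be Li N He C B / Be B C He Li N H / C N B Li H He Be / Li He H B N Be C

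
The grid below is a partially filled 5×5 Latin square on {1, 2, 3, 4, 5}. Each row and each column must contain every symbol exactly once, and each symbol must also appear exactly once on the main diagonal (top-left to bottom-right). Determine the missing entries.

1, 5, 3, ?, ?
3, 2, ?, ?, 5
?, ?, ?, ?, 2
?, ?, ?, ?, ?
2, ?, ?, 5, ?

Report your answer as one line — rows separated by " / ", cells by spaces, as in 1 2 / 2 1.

Cell (r1,c5): row 1 has {1,3,5}; column 5 has {2,5} → 4.
Cell (r5,c5): row 5 has {2,5}; column 5 has {2,4,5}; the diagonal has {1,2} → 3.
Cell (r1,c4): row 1 has {1,3,4,5}; column 4 has {5} → 2.
Cell (r4,c4): row 4 is empty so far; column 4 has {2,5}; the diagonal has {1,2,3} → 4.
Cell (r4,c5): row 4 has {4}; column 5 has {2,3,4,5} → 1.
Cell (r2,c4): row 2 has {2,3,5}; column 4 has {2,4,5} → 1.
Cell (r3,c3): row 3 has {2}; column 3 has {3}; the diagonal has {1,2,3,4} → 5.
Cell (r3,c4): row 3 has {2,5}; column 4 has {1,2,4,5} → 3.
Cell (r4,c1): row 4 has {1,4}; column 1 has {1,2,3} → 5.
Cell (r4,c2): row 4 has {1,4,5}; column 2 has {2,5} → 3.
Cell (r4,c3): row 4 has {1,3,4,5}; column 3 has {3,5} → 2.
Cell (r2,c3): row 2 has {1,2,3,5}; column 3 has {2,3,5} → 4.
Cell (r3,c1): row 3 has {2,3,5}; column 1 has {1,2,3,5} → 4.
Cell (r3,c2): row 3 has {2,3,4,5}; column 2 has {2,3,5} → 1.
Cell (r5,c2): row 5 has {2,3,5}; column 2 has {1,2,3,5} → 4.
Cell (r5,c3): row 5 has {2,3,4,5}; column 3 has {2,3,4,5} → 1.

1 5 3 2 4 / 3 2 4 1 5 / 4 1 5 3 2 / 5 3 2 4 1 / 2 4 1 5 3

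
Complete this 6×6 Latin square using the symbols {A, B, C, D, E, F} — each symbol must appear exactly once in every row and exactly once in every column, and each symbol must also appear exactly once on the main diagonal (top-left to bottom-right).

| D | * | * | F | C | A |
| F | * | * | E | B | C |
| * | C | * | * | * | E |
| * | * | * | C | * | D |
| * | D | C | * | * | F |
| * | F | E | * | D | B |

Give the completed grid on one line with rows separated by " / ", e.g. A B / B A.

D E B F C A / F A D E B C / B C F D A E / E B A C F D / A D C B E F / C F E A D B

(r1,c3): row 1 has {A,C,D,F}; column 3 has {C,E}, so it must be B.
(r2,c2): row 2 has {B,C,E,F}; column 2 has {C,D,F}; the diagonal has {B,C,D}, so it must be A.
(r2,c3): row 2 has {A,B,C,E,F}; column 3 has {B,C,E}, so it must be D.
(r3,c3): row 3 has {C,E}; column 3 has {B,C,D,E}; the diagonal has {A,B,C,D}, so it must be F.
(r3,c5): row 3 has {C,E,F}; column 5 has {B,C,D}, so it must be A.
(r4,c3): row 4 has {C,D}; column 3 has {B,C,D,E,F}, so it must be A.
(r5,c5): row 5 has {C,D,F}; column 5 has {A,B,C,D}; the diagonal has {A,B,C,D,F}, so it must be E.
(r6,c4): row 6 has {B,D,E,F}; column 4 has {C,E,F}, so it must be A.
(r1,c2): row 1 has {A,B,C,D,F}; column 2 has {A,C,D,F}, so it must be E.
(r3,c1): row 3 has {A,C,E,F}; column 1 has {D,F}, so it must be B.
(r3,c4): row 3 has {A,B,C,E,F}; column 4 has {A,C,E,F}, so it must be D.
(r4,c1): row 4 has {A,C,D}; column 1 has {B,D,F}, so it must be E.
(r4,c2): row 4 has {A,C,D,E}; column 2 has {A,C,D,E,F}, so it must be B.
(r4,c5): row 4 has {A,B,C,D,E}; column 5 has {A,B,C,D,E}, so it must be F.
(r5,c1): row 5 has {C,D,E,F}; column 1 has {B,D,E,F}, so it must be A.
(r5,c4): row 5 has {A,C,D,E,F}; column 4 has {A,C,D,E,F}, so it must be B.
(r6,c1): row 6 has {A,B,D,E,F}; column 1 has {A,B,D,E,F}, so it must be C.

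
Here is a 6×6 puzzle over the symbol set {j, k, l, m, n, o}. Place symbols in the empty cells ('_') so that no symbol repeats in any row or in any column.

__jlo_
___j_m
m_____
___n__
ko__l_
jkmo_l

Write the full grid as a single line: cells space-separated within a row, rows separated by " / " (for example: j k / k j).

n m j l o k / o n l j k m / m l o k j n / l j k n m o / k o n m l j / j k m o n l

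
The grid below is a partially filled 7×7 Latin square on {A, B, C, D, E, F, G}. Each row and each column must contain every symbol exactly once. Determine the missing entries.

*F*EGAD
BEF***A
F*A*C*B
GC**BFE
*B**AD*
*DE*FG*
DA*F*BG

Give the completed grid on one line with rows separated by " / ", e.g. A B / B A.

C F B E G A D / B E F G D C A / F G A D C E B / G C D A B F E / E B G C A D F / A D E B F G C / D A C F E B G

(r1,c1): row 1 has {A,D,E,F,G}; column 1 has {B,D,F,G}, so it must be C.
(r1,c3): row 1 has {A,C,D,E,F,G}; column 3 has {A,E,F}, so it must be B.
(r2,c5): row 2 has {A,B,E,F}; column 5 has {A,B,C,F,G}, so it must be D.
(r2,c6): row 2 has {A,B,D,E,F}; column 6 has {A,B,D,F,G}, so it must be C.
(r3,c2): row 3 has {A,B,C,F}; column 2 has {A,B,C,D,E,F}, so it must be G.
(r3,c4): row 3 has {A,B,C,F,G}; column 4 has {E,F}, so it must be D.
(r3,c6): row 3 has {A,B,C,D,F,G}; column 6 has {A,B,C,D,F,G}, so it must be E.
(r4,c3): row 4 has {B,C,E,F,G}; column 3 has {A,B,E,F}, so it must be D.
(r4,c4): row 4 has {B,C,D,E,F,G}; column 4 has {D,E,F}, so it must be A.
(r5,c1): row 5 has {A,B,D}; column 1 has {B,C,D,F,G}, so it must be E.
(r6,c1): row 6 has {D,E,F,G}; column 1 has {B,C,D,E,F,G}, so it must be A.
(r6,c7): row 6 has {A,D,E,F,G}; column 7 has {A,B,D,E,G}, so it must be C.
(r7,c3): row 7 has {A,B,D,F,G}; column 3 has {A,B,D,E,F}, so it must be C.
(r7,c5): row 7 has {A,B,C,D,F,G}; column 5 has {A,B,C,D,F,G}, so it must be E.
(r2,c4): row 2 has {A,B,C,D,E,F}; column 4 has {A,D,E,F}, so it must be G.
(r5,c3): row 5 has {A,B,D,E}; column 3 has {A,B,C,D,E,F}, so it must be G.
(r5,c4): row 5 has {A,B,D,E,G}; column 4 has {A,D,E,F,G}, so it must be C.
(r5,c7): row 5 has {A,B,C,D,E,G}; column 7 has {A,B,C,D,E,G}, so it must be F.
(r6,c4): row 6 has {A,C,D,E,F,G}; column 4 has {A,C,D,E,F,G}, so it must be B.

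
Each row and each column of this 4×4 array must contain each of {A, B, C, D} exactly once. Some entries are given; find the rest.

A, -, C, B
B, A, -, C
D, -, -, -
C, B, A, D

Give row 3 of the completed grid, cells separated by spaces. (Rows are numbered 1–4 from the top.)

Cell (r1,c2): row 1 has {A,B,C}; column 2 has {A,B} → D.
Cell (r2,c3): row 2 has {A,B,C}; column 3 has {A,C} → D.
Cell (r3,c2): row 3 has {D}; column 2 has {A,B,D} → C.
Cell (r3,c3): row 3 has {C,D}; column 3 has {A,C,D} → B.
Cell (r3,c4): row 3 has {B,C,D}; column 4 has {B,C,D} → A.

D C B A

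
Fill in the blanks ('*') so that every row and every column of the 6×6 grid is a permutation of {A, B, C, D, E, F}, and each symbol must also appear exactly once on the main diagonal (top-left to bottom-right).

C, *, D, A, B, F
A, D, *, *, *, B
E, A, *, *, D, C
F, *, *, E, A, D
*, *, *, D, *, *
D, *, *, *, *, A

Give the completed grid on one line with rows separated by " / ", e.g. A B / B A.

Cell (r1,c2): row 1 has {A,B,C,D,F}; column 2 has {A,D} → E.
Cell (r5,c1): row 5 has {D}; column 1 has {A,C,D,E,F} → B.
Cell (r5,c5): row 5 has {B,D}; column 5 has {A,B,D}; the diagonal has {A,C,D,E} → F.
Cell (r5,c6): row 5 has {B,D,F}; column 6 has {A,B,C,D,F} → E.
Cell (r3,c3): row 3 has {A,C,D,E}; column 3 has {D}; the diagonal has {A,C,D,E,F} → B.
Cell (r3,c4): row 3 has {A,B,C,D,E}; column 4 has {A,D,E} → F.
Cell (r4,c3): row 4 has {A,D,E,F}; column 3 has {B,D} → C.
Cell (r5,c2): row 5 has {B,D,E,F}; column 2 has {A,D,E} → C.
Cell (r5,c3): row 5 has {B,C,D,E,F}; column 3 has {B,C,D} → A.
Cell (r2,c4): row 2 has {A,B,D}; column 4 has {A,D,E,F} → C.
Cell (r2,c5): row 2 has {A,B,C,D}; column 5 has {A,B,D,F} → E.
Cell (r4,c2): row 4 has {A,C,D,E,F}; column 2 has {A,C,D,E} → B.
Cell (r6,c2): row 6 has {A,D}; column 2 has {A,B,C,D,E} → F.
Cell (r6,c3): row 6 has {A,D,F}; column 3 has {A,B,C,D} → E.
Cell (r6,c4): row 6 has {A,D,E,F}; column 4 has {A,C,D,E,F} → B.
Cell (r6,c5): row 6 has {A,B,D,E,F}; column 5 has {A,B,D,E,F} → C.
Cell (r2,c3): row 2 has {A,B,C,D,E}; column 3 has {A,B,C,D,E} → F.

C E D A B F / A D F C E B / E A B F D C / F B C E A D / B C A D F E / D F E B C A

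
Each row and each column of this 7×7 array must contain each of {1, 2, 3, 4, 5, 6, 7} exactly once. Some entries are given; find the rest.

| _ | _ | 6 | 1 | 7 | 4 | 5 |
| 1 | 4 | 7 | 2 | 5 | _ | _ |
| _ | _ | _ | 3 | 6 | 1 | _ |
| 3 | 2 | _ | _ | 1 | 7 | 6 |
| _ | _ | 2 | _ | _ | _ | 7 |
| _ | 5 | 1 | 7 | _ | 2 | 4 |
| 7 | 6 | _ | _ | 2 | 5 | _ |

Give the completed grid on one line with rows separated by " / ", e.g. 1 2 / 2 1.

(r1,c1) = 2
(r1,c2) = 3
(r2,c7) = 3
(r3,c2) = 7
(r3,c7) = 2
(r5,c2) = 1
(r6,c1) = 6
(r6,c5) = 3
(r7,c4) = 4
(r7,c7) = 1
(r2,c6) = 6
(r4,c4) = 5
(r5,c4) = 6
(r5,c5) = 4
(r5,c6) = 3
(r7,c3) = 3
(r4,c3) = 4
(r5,c1) = 5
(r3,c1) = 4
(r3,c3) = 5

2 3 6 1 7 4 5 / 1 4 7 2 5 6 3 / 4 7 5 3 6 1 2 / 3 2 4 5 1 7 6 / 5 1 2 6 4 3 7 / 6 5 1 7 3 2 4 / 7 6 3 4 2 5 1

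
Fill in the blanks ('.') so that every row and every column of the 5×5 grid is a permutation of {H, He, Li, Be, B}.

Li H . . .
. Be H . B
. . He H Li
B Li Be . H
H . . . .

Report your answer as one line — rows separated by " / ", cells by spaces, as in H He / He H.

Li H B Be He / He Be H Li B / Be B He H Li / B Li Be He H / H He Li B Be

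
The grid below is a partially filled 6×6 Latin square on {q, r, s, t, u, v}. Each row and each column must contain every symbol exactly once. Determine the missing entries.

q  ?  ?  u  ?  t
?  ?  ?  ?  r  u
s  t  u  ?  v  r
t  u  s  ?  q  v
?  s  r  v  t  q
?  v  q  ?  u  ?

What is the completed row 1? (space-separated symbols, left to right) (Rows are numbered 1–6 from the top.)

q r v u s t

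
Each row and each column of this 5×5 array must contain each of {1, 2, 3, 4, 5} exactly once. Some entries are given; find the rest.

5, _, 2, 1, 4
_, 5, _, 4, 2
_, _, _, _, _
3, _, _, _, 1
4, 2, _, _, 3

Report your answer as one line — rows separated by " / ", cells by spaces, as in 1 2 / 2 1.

(r1,c2) = 3
(r2,c1) = 1
(r2,c3) = 3
(r3,c1) = 2
(r3,c5) = 5
(r4,c2) = 4
(r4,c3) = 5
(r4,c4) = 2
(r5,c3) = 1
(r5,c4) = 5
(r3,c2) = 1
(r3,c3) = 4
(r3,c4) = 3

5 3 2 1 4 / 1 5 3 4 2 / 2 1 4 3 5 / 3 4 5 2 1 / 4 2 1 5 3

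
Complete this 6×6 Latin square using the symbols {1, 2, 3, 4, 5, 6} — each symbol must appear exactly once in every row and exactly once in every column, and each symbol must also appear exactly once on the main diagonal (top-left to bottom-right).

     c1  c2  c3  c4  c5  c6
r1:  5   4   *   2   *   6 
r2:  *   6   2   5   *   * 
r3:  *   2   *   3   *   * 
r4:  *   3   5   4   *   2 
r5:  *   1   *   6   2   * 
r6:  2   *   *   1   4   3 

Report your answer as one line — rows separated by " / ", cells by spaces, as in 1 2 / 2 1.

At row 3, column 3: row 3 has {2,3}; column 3 has {2,5}; the diagonal has {2,3,4,5,6}; that leaves 1.
At row 6, column 2: row 6 has {1,2,3,4}; column 2 has {1,2,3,4,6}; that leaves 5.
At row 6, column 3: row 6 has {1,2,3,4,5}; column 3 has {1,2,5}; that leaves 6.
At row 1, column 3: row 1 has {2,4,5,6}; column 3 has {1,2,5,6}; that leaves 3.
At row 1, column 5: row 1 has {2,3,4,5,6}; column 5 has {2,4}; that leaves 1.
At row 2, column 5: row 2 has {2,5,6}; column 5 has {1,2,4}; that leaves 3.
At row 4, column 5: row 4 has {2,3,4,5}; column 5 has {1,2,3,4}; that leaves 6.
At row 5, column 3: row 5 has {1,2,6}; column 3 has {1,2,3,5,6}; that leaves 4.
At row 5, column 6: row 5 has {1,2,4,6}; column 6 has {2,3,6}; that leaves 5.
At row 3, column 5: row 3 has {1,2,3}; column 5 has {1,2,3,4,6}; that leaves 5.
At row 3, column 6: row 3 has {1,2,3,5}; column 6 has {2,3,5,6}; that leaves 4.
At row 4, column 1: row 4 has {2,3,4,5,6}; column 1 has {2,5}; that leaves 1.
At row 5, column 1: row 5 has {1,2,4,5,6}; column 1 has {1,2,5}; that leaves 3.
At row 2, column 1: row 2 has {2,3,5,6}; column 1 has {1,2,3,5}; that leaves 4.
At row 2, column 6: row 2 has {2,3,4,5,6}; column 6 has {2,3,4,5,6}; that leaves 1.
At row 3, column 1: row 3 has {1,2,3,4,5}; column 1 has {1,2,3,4,5}; that leaves 6.

5 4 3 2 1 6 / 4 6 2 5 3 1 / 6 2 1 3 5 4 / 1 3 5 4 6 2 / 3 1 4 6 2 5 / 2 5 6 1 4 3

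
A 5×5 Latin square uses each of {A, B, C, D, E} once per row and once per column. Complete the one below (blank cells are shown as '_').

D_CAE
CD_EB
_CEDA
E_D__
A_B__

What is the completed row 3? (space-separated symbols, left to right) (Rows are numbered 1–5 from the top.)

B C E D A

(r1,c2): row 1 has {A,C,D,E}; column 2 has {C,D}, so it must be B.
(r2,c3): row 2 has {B,C,D,E}; column 3 has {B,C,D,E}, so it must be A.
(r3,c1): row 3 has {A,C,D,E}; column 1 has {A,C,D,E}, so it must be B.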